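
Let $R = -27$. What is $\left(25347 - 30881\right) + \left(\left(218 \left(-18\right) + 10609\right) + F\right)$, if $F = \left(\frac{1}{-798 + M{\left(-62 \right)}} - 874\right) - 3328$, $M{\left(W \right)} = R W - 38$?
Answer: $- \frac{2556737}{838} \approx -3051.0$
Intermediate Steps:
$M{\left(W \right)} = -38 - 27 W$ ($M{\left(W \right)} = - 27 W - 38 = -38 - 27 W$)
$F = - \frac{3521275}{838}$ ($F = \left(\frac{1}{-798 - -1636} - 874\right) - 3328 = \left(\frac{1}{-798 + \left(-38 + 1674\right)} - 874\right) - 3328 = \left(\frac{1}{-798 + 1636} - 874\right) - 3328 = \left(\frac{1}{838} - 874\right) - 3328 = - \frac{732411}{838} - 3328 = - \frac{3521275}{838} \approx -4202.0$)
$\left(25347 - 30881\right) + \left(\left(218 \left(-18\right) + 10609\right) + F\right) = \left(25347 - 30881\right) + \left(\left(218 \left(-18\right) + 10609\right) - \frac{3521275}{838}\right) = -5534 + \left(\left(-3924 + 10609\right) - \frac{3521275}{838}\right) = -5534 + \left(6685 - \frac{3521275}{838}\right) = -5534 + \frac{2080755}{838} = - \frac{2556737}{838}$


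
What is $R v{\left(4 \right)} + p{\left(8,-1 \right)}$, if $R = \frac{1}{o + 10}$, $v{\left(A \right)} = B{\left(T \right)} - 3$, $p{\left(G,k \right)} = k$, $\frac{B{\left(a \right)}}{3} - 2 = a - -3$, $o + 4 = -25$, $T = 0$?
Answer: $- \frac{31}{19} \approx -1.6316$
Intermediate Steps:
$o = -29$ ($o = -4 - 25 = -29$)
$B{\left(a \right)} = 15 + 3 a$ ($B{\left(a \right)} = 6 + 3 \left(a - -3\right) = 6 + 3 \left(a + 3\right) = 6 + 3 \left(3 + a\right) = 6 + \left(9 + 3 a\right) = 15 + 3 a$)
$v{\left(A \right)} = 12$ ($v{\left(A \right)} = \left(15 + 3 \cdot 0\right) - 3 = \left(15 + 0\right) - 3 = 15 - 3 = 12$)
$R = - \frac{1}{19}$ ($R = \frac{1}{-29 + 10} = \frac{1}{-19} = - \frac{1}{19} \approx -0.052632$)
$R v{\left(4 \right)} + p{\left(8,-1 \right)} = \left(- \frac{1}{19}\right) 12 - 1 = - \frac{12}{19} - 1 = - \frac{31}{19}$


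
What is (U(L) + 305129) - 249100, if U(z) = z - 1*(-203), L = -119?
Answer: 56113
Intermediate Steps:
U(z) = 203 + z (U(z) = z + 203 = 203 + z)
(U(L) + 305129) - 249100 = ((203 - 119) + 305129) - 249100 = (84 + 305129) - 249100 = 305213 - 249100 = 56113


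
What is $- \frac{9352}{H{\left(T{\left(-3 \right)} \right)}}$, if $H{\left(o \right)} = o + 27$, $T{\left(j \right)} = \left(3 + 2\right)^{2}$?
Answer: $- \frac{2338}{13} \approx -179.85$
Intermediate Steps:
$T{\left(j \right)} = 25$ ($T{\left(j \right)} = 5^{2} = 25$)
$H{\left(o \right)} = 27 + o$
$- \frac{9352}{H{\left(T{\left(-3 \right)} \right)}} = - \frac{9352}{27 + 25} = - \frac{9352}{52} = \left(-9352\right) \frac{1}{52} = - \frac{2338}{13}$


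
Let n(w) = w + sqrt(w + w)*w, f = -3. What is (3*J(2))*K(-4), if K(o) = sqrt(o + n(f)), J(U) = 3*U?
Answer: 18*sqrt(-7 - 3*I*sqrt(6)) ≈ 22.586 - 52.708*I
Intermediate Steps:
n(w) = w + sqrt(2)*w**(3/2) (n(w) = w + sqrt(2*w)*w = w + (sqrt(2)*sqrt(w))*w = w + sqrt(2)*w**(3/2))
K(o) = sqrt(-3 + o - 3*I*sqrt(6)) (K(o) = sqrt(o + (-3 + sqrt(2)*(-3)**(3/2))) = sqrt(o + (-3 + sqrt(2)*(-3*I*sqrt(3)))) = sqrt(o + (-3 - 3*I*sqrt(6))) = sqrt(-3 + o - 3*I*sqrt(6)))
(3*J(2))*K(-4) = (3*(3*2))*sqrt(-3 - 4 - 3*I*sqrt(6)) = (3*6)*sqrt(-7 - 3*I*sqrt(6)) = 18*sqrt(-7 - 3*I*sqrt(6))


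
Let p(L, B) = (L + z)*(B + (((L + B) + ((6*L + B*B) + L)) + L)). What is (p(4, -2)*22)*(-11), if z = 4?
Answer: -69696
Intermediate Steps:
p(L, B) = (4 + L)*(B² + 2*B + 9*L) (p(L, B) = (L + 4)*(B + (((L + B) + ((6*L + B*B) + L)) + L)) = (4 + L)*(B + (((B + L) + ((6*L + B²) + L)) + L)) = (4 + L)*(B + (((B + L) + ((B² + 6*L) + L)) + L)) = (4 + L)*(B + (((B + L) + (B² + 7*L)) + L)) = (4 + L)*(B + ((B + B² + 8*L) + L)) = (4 + L)*(B + (B + B² + 9*L)) = (4 + L)*(B² + 2*B + 9*L))
(p(4, -2)*22)*(-11) = ((4*(-2)² + 8*(-2) + 9*4² + 36*4 + 4*(-2)² + 2*(-2)*4)*22)*(-11) = ((4*4 - 16 + 9*16 + 144 + 4*4 - 16)*22)*(-11) = ((16 - 16 + 144 + 144 + 16 - 16)*22)*(-11) = (288*22)*(-11) = 6336*(-11) = -69696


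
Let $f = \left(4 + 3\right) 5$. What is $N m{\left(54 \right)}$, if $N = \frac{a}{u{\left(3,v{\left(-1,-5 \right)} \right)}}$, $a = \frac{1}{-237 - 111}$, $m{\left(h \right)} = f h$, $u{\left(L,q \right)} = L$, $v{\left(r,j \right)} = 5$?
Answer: $- \frac{105}{58} \approx -1.8103$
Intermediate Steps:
$f = 35$ ($f = 7 \cdot 5 = 35$)
$m{\left(h \right)} = 35 h$
$a = - \frac{1}{348}$ ($a = \frac{1}{-348} = - \frac{1}{348} \approx -0.0028736$)
$N = - \frac{1}{1044}$ ($N = - \frac{1}{348 \cdot 3} = \left(- \frac{1}{348}\right) \frac{1}{3} = - \frac{1}{1044} \approx -0.00095785$)
$N m{\left(54 \right)} = - \frac{35 \cdot 54}{1044} = \left(- \frac{1}{1044}\right) 1890 = - \frac{105}{58}$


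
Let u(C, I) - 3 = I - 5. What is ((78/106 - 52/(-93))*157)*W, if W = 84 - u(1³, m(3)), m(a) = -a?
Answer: 89189659/4929 ≈ 18095.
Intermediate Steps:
u(C, I) = -2 + I (u(C, I) = 3 + (I - 5) = 3 + (-5 + I) = -2 + I)
W = 89 (W = 84 - (-2 - 1*3) = 84 - (-2 - 3) = 84 - 1*(-5) = 84 + 5 = 89)
((78/106 - 52/(-93))*157)*W = ((78/106 - 52/(-93))*157)*89 = ((78*(1/106) - 52*(-1/93))*157)*89 = ((39/53 + 52/93)*157)*89 = ((6383/4929)*157)*89 = (1002131/4929)*89 = 89189659/4929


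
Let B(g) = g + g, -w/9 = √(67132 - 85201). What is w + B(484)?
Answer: 968 - 9*I*√18069 ≈ 968.0 - 1209.8*I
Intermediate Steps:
w = -9*I*√18069 (w = -9*√(67132 - 85201) = -9*I*√18069 ≈ -1209.8*I)
B(g) = 2*g
w + B(484) = -9*I*√18069 + 2*484 = -9*I*√18069 + 968 = 968 - 9*I*√18069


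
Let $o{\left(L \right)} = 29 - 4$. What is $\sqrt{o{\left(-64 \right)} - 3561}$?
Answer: $4 i \sqrt{221} \approx 59.464 i$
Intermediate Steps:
$o{\left(L \right)} = 25$
$\sqrt{o{\left(-64 \right)} - 3561} = \sqrt{25 - 3561} = \sqrt{-3536} = 4 i \sqrt{221}$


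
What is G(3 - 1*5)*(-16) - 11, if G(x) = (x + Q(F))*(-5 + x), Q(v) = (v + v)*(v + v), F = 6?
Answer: 15893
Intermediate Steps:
Q(v) = 4*v² (Q(v) = (2*v)*(2*v) = 4*v²)
G(x) = (-5 + x)*(144 + x) (G(x) = (x + 4*6²)*(-5 + x) = (x + 4*36)*(-5 + x) = (x + 144)*(-5 + x) = (144 + x)*(-5 + x) = (-5 + x)*(144 + x))
G(3 - 1*5)*(-16) - 11 = (-720 + (3 - 1*5)² + 139*(3 - 1*5))*(-16) - 11 = (-720 + (3 - 5)² + 139*(3 - 5))*(-16) - 11 = (-720 + (-2)² + 139*(-2))*(-16) - 11 = (-720 + 4 - 278)*(-16) - 11 = -994*(-16) - 11 = 15904 - 11 = 15893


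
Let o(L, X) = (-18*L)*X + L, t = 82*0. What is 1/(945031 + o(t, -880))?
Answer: 1/945031 ≈ 1.0582e-6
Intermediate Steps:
t = 0
o(L, X) = L - 18*L*X (o(L, X) = -18*L*X + L = L - 18*L*X)
1/(945031 + o(t, -880)) = 1/(945031 + 0*(1 - 18*(-880))) = 1/(945031 + 0*(1 + 15840)) = 1/(945031 + 0*15841) = 1/(945031 + 0) = 1/945031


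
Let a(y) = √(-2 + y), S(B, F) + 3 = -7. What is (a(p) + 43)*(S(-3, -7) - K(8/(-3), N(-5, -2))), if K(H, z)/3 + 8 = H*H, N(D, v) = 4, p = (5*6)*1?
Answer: -946/3 - 44*√7/3 ≈ -354.14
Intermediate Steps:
S(B, F) = -10 (S(B, F) = -3 - 7 = -10)
p = 30 (p = 30*1 = 30)
K(H, z) = -24 + 3*H² (K(H, z) = -24 + 3*(H*H) = -24 + 3*H²)
(a(p) + 43)*(S(-3, -7) - K(8/(-3), N(-5, -2))) = (√(-2 + 30) + 43)*(-10 - (-24 + 3*(8/(-3))²)) = (√28 + 43)*(-10 - (-24 + 3*(8*(-⅓))²)) = (2*√7 + 43)*(-10 - (-24 + 3*(-8/3)²)) = (43 + 2*√7)*(-10 - (-24 + 3*(64/9))) = (43 + 2*√7)*(-10 - (-24 + 64/3)) = (43 + 2*√7)*(-10 - 1*(-8/3)) = (43 + 2*√7)*(-10 + 8/3) = (43 + 2*√7)*(-22/3) = -946/3 - 44*√7/3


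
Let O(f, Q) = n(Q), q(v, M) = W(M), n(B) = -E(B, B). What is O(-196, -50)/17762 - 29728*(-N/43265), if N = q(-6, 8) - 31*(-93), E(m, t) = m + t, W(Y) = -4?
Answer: 760099528722/384236465 ≈ 1978.2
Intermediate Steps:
n(B) = -2*B (n(B) = -(B + B) = -2*B)
q(v, M) = -4
O(f, Q) = -2*Q
N = 2879 (N = -4 - 31*(-93) = -4 + 2883 = 2879)
O(-196, -50)/17762 - 29728*(-N/43265) = -2*(-50)/17762 - 29728/((-43265/2879)) = 100*(1/17762) - 29728/((-43265*1/2879)) = 50/8881 - 29728/(-43265/2879) = 50/8881 - 29728*(-2879/43265) = 50/8881 + 85586912/43265 = 760099528722/384236465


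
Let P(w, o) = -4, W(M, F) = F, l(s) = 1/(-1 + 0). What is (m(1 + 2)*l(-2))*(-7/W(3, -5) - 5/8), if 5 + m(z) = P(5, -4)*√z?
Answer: 31/8 + 31*√3/10 ≈ 9.2444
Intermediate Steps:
l(s) = -1 (l(s) = 1/(-1) = -1)
m(z) = -5 - 4*√z
(m(1 + 2)*l(-2))*(-7/W(3, -5) - 5/8) = ((-5 - 4*√(1 + 2))*(-1))*(-7/(-5) - 5/8) = ((-5 - 4*√3)*(-1))*(-7*(-⅕) - 5*⅛) = (5 + 4*√3)*(7/5 - 5/8) = (5 + 4*√3)*(31/40) = 31/8 + 31*√3/10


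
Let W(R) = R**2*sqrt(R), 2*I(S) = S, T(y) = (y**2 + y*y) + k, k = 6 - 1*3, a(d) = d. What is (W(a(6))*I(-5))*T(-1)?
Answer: -450*sqrt(6) ≈ -1102.3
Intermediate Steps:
k = 3 (k = 6 - 3 = 3)
T(y) = 3 + 2*y**2 (T(y) = (y**2 + y*y) + 3 = (y**2 + y**2) + 3 = 2*y**2 + 3 = 3 + 2*y**2)
I(S) = S/2
W(R) = R**(5/2)
(W(a(6))*I(-5))*T(-1) = (6**(5/2)*((1/2)*(-5)))*(3 + 2*(-1)**2) = ((36*sqrt(6))*(-5/2))*(3 + 2*1) = (-90*sqrt(6))*(3 + 2) = -90*sqrt(6)*5 = -450*sqrt(6)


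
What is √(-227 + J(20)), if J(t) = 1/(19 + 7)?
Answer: I*√153426/26 ≈ 15.065*I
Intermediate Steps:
J(t) = 1/26
√(-227 + J(20)) = √(-227 + 1/26) = √(-5901/26) = I*√153426/26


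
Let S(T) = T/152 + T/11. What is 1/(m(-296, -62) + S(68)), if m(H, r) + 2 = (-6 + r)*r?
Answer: 418/1764223 ≈ 0.00023693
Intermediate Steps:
S(T) = 163*T/1672 (S(T) = T*(1/152) + T*(1/11) = T/152 + T/11 = 163*T/1672)
m(H, r) = -2 + r*(-6 + r) (m(H, r) = -2 + (-6 + r)*r = -2 + r*(-6 + r))
1/(m(-296, -62) + S(68)) = 1/((-2 + (-62)**2 - 6*(-62)) + (163/1672)*68) = 1/((-2 + 3844 + 372) + 2771/418) = 1/(4214 + 2771/418) = 1/(1764223/418) = 418/1764223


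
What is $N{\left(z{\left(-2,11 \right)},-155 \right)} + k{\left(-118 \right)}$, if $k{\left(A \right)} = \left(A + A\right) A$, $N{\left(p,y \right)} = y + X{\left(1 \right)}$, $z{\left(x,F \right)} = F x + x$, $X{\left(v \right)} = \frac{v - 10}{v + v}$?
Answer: $\frac{55377}{2} \approx 27689.0$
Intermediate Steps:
$X{\left(v \right)} = \frac{-10 + v}{2 v}$
$z{\left(x,F \right)} = x + F x$
$N{\left(p,y \right)} = - \frac{9}{2} + y$ ($N{\left(p,y \right)} = y + \frac{-10 + 1}{2 \cdot 1} = y + \frac{1}{2} \cdot 1 \left(-9\right) = y - \frac{9}{2} = - \frac{9}{2} + y$)
$k{\left(A \right)} = 2 A^{2}$ ($k{\left(A \right)} = 2 A A = 2 A^{2}$)
$N{\left(z{\left(-2,11 \right)},-155 \right)} + k{\left(-118 \right)} = \left(- \frac{9}{2} - 155\right) + 2 \left(-118\right)^{2} = - \frac{319}{2} + 2 \cdot 13924 = - \frac{319}{2} + 27848 = \frac{55377}{2}$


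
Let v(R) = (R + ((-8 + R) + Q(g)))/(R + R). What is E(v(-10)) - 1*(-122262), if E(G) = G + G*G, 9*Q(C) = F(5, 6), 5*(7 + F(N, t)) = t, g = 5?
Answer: 99035041621/810000 ≈ 1.2227e+5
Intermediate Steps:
F(N, t) = -7 + t/5
Q(C) = -29/45 (Q(C) = (-7 + (⅕)*6)/9 = (-7 + 6/5)/9 = (⅑)*(-29/5) = -29/45)
v(R) = (-389/45 + 2*R)/(2*R) (v(R) = (R + ((-8 + R) - 29/45))/(R + R) = (R + (-389/45 + R))/((2*R)) = (-389/45 + 2*R)*(1/(2*R)) = (-389/45 + 2*R)/(2*R))
E(G) = G + G²
E(v(-10)) - 1*(-122262) = ((-389/90 - 10)/(-10))*(1 + (-389/90 - 10)/(-10)) - 1*(-122262) = (-⅒*(-1289/90))*(1 - ⅒*(-1289/90)) + 122262 = 1289*(1 + 1289/900)/900 + 122262 = (1289/900)*(2189/900) + 122262 = 2821621/810000 + 122262 = 99035041621/810000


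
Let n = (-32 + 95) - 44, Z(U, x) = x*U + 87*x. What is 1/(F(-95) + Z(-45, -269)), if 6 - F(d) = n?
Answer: -1/11311 ≈ -8.8410e-5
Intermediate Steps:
Z(U, x) = 87*x + U*x (Z(U, x) = U*x + 87*x = 87*x + U*x)
n = 19 (n = 63 - 44 = 19)
F(d) = -13 (F(d) = 6 - 1*19 = 6 - 19 = -13)
1/(F(-95) + Z(-45, -269)) = 1/(-13 - 269*(87 - 45)) = 1/(-13 - 269*42) = 1/(-13 - 11298) = 1/(-11311) = -1/11311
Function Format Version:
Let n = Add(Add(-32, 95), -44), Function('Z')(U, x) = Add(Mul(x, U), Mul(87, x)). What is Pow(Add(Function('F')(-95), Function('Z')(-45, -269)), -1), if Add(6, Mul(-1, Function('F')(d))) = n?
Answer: Rational(-1, 11311) ≈ -8.8410e-5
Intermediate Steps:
Function('Z')(U, x) = Add(Mul(87, x), Mul(U, x)) (Function('Z')(U, x) = Add(Mul(U, x), Mul(87, x)) = Add(Mul(87, x), Mul(U, x)))
n = 19 (n = Add(63, -44) = 19)
Function('F')(d) = -13 (Function('F')(d) = Add(6, Mul(-1, 19)) = Add(6, -19) = -13)
Pow(Add(Function('F')(-95), Function('Z')(-45, -269)), -1) = Pow(Add(-13, Mul(-269, Add(87, -45))), -1) = Pow(Add(-13, Mul(-269, 42)), -1) = Pow(Add(-13, -11298), -1) = Pow(-11311, -1) = Rational(-1, 11311)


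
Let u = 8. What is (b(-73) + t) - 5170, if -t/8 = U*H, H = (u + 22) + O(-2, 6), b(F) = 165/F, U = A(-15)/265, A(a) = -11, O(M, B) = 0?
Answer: -19972931/3869 ≈ -5162.3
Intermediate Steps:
U = -11/265 ≈ -0.041509
H = 30 (H = (8 + 22) + 0 = 30 + 0 = 30)
t = 528/53 (t = -(-88)*30/265 = -8*(-66/53) = 528/53 ≈ 9.9623)
(b(-73) + t) - 5170 = (165/(-73) + 528/53) - 5170 = (165*(-1/73) + 528/53) - 5170 = (-165/73 + 528/53) - 5170 = 29799/3869 - 5170 = -19972931/3869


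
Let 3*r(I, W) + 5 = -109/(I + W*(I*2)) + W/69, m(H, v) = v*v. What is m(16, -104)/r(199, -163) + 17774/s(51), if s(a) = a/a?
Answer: 439027680746/32847379 ≈ 13366.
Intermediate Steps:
m(H, v) = v²
r(I, W) = -5/3 - 109/(3*(I + 2*I*W)) + W/207 (r(I, W) = -5/3 + (-109/(I + W*(I*2)) + W/69)/3 = -5/3 + (-109/(I + W*(2*I)) + W*(1/69))/3 = -5/3 + (-109/(I + 2*I*W) + W/69)/3 = -5/3 + (-109/(3*(I + 2*I*W)) + W/207) = -5/3 - 109/(3*(I + 2*I*W)) + W/207)
s(a) = 1
m(16, -104)/r(199, -163) + 17774/s(51) = (-104)²/(((1/207)*(-7521 - 345*199 - 689*199*(-163) + 2*199*(-163)²)/(199*(1 + 2*(-163))))) + 17774/1 = 10816/(((1/207)*(1/199)*(-7521 - 68655 + 22349093 + 2*199*26569)/(1 - 326))) + 17774*1 = 10816/(((1/207)*(1/199)*(-7521 - 68655 + 22349093 + 10574462)/(-325))) + 17774 = 10816/(((1/207)*(1/199)*(-1/325)*32847379)) + 17774 = 10816/(-32847379/13387725) + 17774 = 10816*(-13387725/32847379) + 17774 = -144801633600/32847379 + 17774 = 439027680746/32847379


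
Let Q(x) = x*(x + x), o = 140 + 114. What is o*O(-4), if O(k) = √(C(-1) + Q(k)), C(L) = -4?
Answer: 508*√7 ≈ 1344.0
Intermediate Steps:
o = 254
Q(x) = 2*x² (Q(x) = x*(2*x) = 2*x²)
O(k) = √(-4 + 2*k²)
o*O(-4) = 254*√(-4 + 2*(-4)²) = 254*√(-4 + 2*16) = 254*√(-4 + 32) = 254*√28 = 254*(2*√7) = 508*√7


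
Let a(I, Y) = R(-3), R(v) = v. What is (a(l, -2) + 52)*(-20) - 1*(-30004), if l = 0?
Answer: 29024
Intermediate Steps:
a(I, Y) = -3
(a(l, -2) + 52)*(-20) - 1*(-30004) = (-3 + 52)*(-20) - 1*(-30004) = 49*(-20) + 30004 = -980 + 30004 = 29024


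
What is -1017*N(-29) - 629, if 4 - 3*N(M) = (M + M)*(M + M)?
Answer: 1138411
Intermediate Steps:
N(M) = 4/3 - 4*M²/3 (N(M) = 4/3 - (M + M)*(M + M)/3 = 4/3 - 2*M*2*M/3 = 4/3 - 4*M²/3)
-1017*N(-29) - 629 = -1017*(4/3 - 4/3*(-29)²) - 629 = -1017*(4/3 - 4/3*841) - 629 = -1017*(4/3 - 3364/3) - 629 = -1017*(-1120) - 629 = 1139040 - 629 = 1138411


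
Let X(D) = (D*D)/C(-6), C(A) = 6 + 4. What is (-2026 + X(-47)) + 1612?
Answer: -1931/10 ≈ -193.10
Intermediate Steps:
C(A) = 10
X(D) = D**2/10 (X(D) = (D*D)/10 = D**2*(1/10) = D**2/10)
(-2026 + X(-47)) + 1612 = (-2026 + (1/10)*(-47)**2) + 1612 = (-2026 + (1/10)*2209) + 1612 = (-2026 + 2209/10) + 1612 = -18051/10 + 1612 = -1931/10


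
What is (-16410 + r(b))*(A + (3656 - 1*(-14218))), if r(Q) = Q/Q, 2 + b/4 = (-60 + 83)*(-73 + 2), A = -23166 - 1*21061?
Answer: 432426377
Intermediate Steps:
A = -44227 (A = -23166 - 21061 = -44227)
b = -6540 (b = -8 + 4*((-60 + 83)*(-73 + 2)) = -8 + 4*(23*(-71)) = -8 + 4*(-1633) = -8 - 6532 = -6540)
r(Q) = 1
(-16410 + r(b))*(A + (3656 - 1*(-14218))) = (-16410 + 1)*(-44227 + (3656 - 1*(-14218))) = -16409*(-44227 + (3656 + 14218)) = -16409*(-44227 + 17874) = -16409*(-26353) = 432426377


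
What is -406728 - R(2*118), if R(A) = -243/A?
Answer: -95987565/236 ≈ -4.0673e+5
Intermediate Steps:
-406728 - R(2*118) = -406728 - (-243)/(2*118) = -406728 - (-243)/236 = -406728 - 1*(-243/236) = -406728 + 243/236 = -95987565/236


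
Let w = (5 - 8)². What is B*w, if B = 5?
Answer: 45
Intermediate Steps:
w = 9 (w = (-3)² = 9)
B*w = 5*9 = 45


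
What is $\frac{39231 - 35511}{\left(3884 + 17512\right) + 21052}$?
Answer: $\frac{465}{5306} \approx 0.087637$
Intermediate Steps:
$\frac{39231 - 35511}{\left(3884 + 17512\right) + 21052} = \frac{3720}{21396 + 21052} = \frac{3720}{42448} = 3720 \cdot \frac{1}{42448} = \frac{465}{5306}$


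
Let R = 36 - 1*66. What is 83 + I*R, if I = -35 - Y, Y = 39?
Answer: 2303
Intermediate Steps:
R = -30 (R = 36 - 66 = -30)
I = -74 (I = -35 - 1*39 = -35 - 39 = -74)
83 + I*R = 83 - 74*(-30) = 83 + 2220 = 2303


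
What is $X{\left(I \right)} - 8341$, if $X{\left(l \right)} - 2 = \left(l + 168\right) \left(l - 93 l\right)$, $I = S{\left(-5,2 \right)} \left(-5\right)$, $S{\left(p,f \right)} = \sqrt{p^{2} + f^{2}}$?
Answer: $-75039 + 77280 \sqrt{29} \approx 3.4113 \cdot 10^{5}$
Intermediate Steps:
$S{\left(p,f \right)} = \sqrt{f^{2} + p^{2}}$
$I = - 5 \sqrt{29}$ ($I = \sqrt{2^{2} + \left(-5\right)^{2}} \left(-5\right) = \sqrt{4 + 25} \left(-5\right) = \sqrt{29} \left(-5\right) = - 5 \sqrt{29} \approx -26.926$)
$X{\left(l \right)} = 2 - 92 l \left(168 + l\right)$ ($X{\left(l \right)} = 2 + \left(l + 168\right) \left(l - 93 l\right) = 2 + \left(168 + l\right) \left(- 92 l\right) = 2 - 92 l \left(168 + l\right)$)
$X{\left(I \right)} - 8341 = \left(2 - 15456 \left(- 5 \sqrt{29}\right) - 92 \left(- 5 \sqrt{29}\right)^{2}\right) - 8341 = \left(2 + 77280 \sqrt{29} - 66700\right) - 8341 = \left(-66698 + 77280 \sqrt{29}\right) - 8341 = -75039 + 77280 \sqrt{29}$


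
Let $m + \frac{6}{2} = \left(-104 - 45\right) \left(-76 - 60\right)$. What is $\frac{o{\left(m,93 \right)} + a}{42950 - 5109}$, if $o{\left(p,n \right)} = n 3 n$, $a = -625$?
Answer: $\frac{25322}{37841} \approx 0.66917$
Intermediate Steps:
$m = 20261$ ($m = -3 + \left(-104 - 45\right) \left(-76 - 60\right) = -3 - -20264 = -3 + 20264 = 20261$)
$o{\left(p,n \right)} = 3 n^{2}$ ($o{\left(p,n \right)} = 3 n n = 3 n^{2}$)
$\frac{o{\left(m,93 \right)} + a}{42950 - 5109} = \frac{3 \cdot 93^{2} - 625}{42950 - 5109} = \frac{3 \cdot 8649 - 625}{37841} = \left(25947 - 625\right) \frac{1}{37841} = 25322 \cdot \frac{1}{37841} = \frac{25322}{37841}$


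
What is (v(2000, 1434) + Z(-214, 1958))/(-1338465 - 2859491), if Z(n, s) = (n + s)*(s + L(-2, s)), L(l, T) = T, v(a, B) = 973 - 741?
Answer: -1707434/1049489 ≈ -1.6269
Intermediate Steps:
v(a, B) = 232
Z(n, s) = 2*s*(n + s) (Z(n, s) = (n + s)*(s + s) = (n + s)*(2*s) = 2*s*(n + s))
(v(2000, 1434) + Z(-214, 1958))/(-1338465 - 2859491) = (232 + 2*1958*(-214 + 1958))/(-1338465 - 2859491) = (232 + 2*1958*1744)/(-4197956) = (232 + 6829504)*(-1/4197956) = 6829736*(-1/4197956) = -1707434/1049489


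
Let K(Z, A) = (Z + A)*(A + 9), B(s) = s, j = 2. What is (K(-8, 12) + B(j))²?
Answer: 7396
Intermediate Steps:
K(Z, A) = (9 + A)*(A + Z) (K(Z, A) = (A + Z)*(9 + A) = (9 + A)*(A + Z))
(K(-8, 12) + B(j))² = ((12² + 9*12 + 9*(-8) + 12*(-8)) + 2)² = ((144 + 108 - 72 - 96) + 2)² = (84 + 2)² = 86² = 7396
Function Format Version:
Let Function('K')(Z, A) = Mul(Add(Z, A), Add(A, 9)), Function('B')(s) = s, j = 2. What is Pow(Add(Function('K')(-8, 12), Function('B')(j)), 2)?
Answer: 7396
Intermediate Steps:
Function('K')(Z, A) = Mul(Add(9, A), Add(A, Z)) (Function('K')(Z, A) = Mul(Add(A, Z), Add(9, A)) = Mul(Add(9, A), Add(A, Z)))
Pow(Add(Function('K')(-8, 12), Function('B')(j)), 2) = Pow(Add(Add(Pow(12, 2), Mul(9, 12), Mul(9, -8), Mul(12, -8)), 2), 2) = Pow(Add(Add(144, 108, -72, -96), 2), 2) = Pow(Add(84, 2), 2) = Pow(86, 2) = 7396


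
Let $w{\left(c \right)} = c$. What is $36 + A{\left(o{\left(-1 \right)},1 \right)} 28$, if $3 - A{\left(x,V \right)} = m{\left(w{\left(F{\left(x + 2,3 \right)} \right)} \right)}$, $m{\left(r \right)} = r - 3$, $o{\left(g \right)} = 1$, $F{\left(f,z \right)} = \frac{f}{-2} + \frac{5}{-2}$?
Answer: $316$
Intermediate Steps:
$F{\left(f,z \right)} = - \frac{5}{2} - \frac{f}{2}$ ($F{\left(f,z \right)} = f \left(- \frac{1}{2}\right) + 5 \left(- \frac{1}{2}\right) = - \frac{f}{2} - \frac{5}{2} = - \frac{5}{2} - \frac{f}{2}$)
$m{\left(r \right)} = -3 + r$
$A{\left(x,V \right)} = \frac{19}{2} + \frac{x}{2}$ ($A{\left(x,V \right)} = 3 - \left(-3 - \left(\frac{5}{2} + \frac{x + 2}{2}\right)\right) = 3 - \left(-3 - \left(\frac{5}{2} + \frac{2 + x}{2}\right)\right) = 3 - \left(-3 - \left(\frac{7}{2} + \frac{x}{2}\right)\right) = 3 - \left(- \frac{13}{2} - \frac{x}{2}\right) = 3 + \left(\frac{13}{2} + \frac{x}{2}\right) = \frac{19}{2} + \frac{x}{2}$)
$36 + A{\left(o{\left(-1 \right)},1 \right)} 28 = 36 + \left(\frac{19}{2} + \frac{1}{2} \cdot 1\right) 28 = 36 + \left(\frac{19}{2} + \frac{1}{2}\right) 28 = 36 + 10 \cdot 28 = 36 + 280 = 316$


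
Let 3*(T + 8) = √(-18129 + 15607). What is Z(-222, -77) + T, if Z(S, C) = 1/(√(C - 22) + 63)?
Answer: -3609/452 - I*√11/1356 + I*√2522/3 ≈ -7.9845 + 16.737*I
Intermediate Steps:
Z(S, C) = 1/(63 + √(-22 + C)) (Z(S, C) = 1/(√(-22 + C) + 63) = 1/(63 + √(-22 + C)))
T = -8 + I*√2522/3 (T = -8 + √(-18129 + 15607)/3 = -8 + √(-2522)/3 = -8 + (I*√2522)/3 = -8 + I*√2522/3 ≈ -8.0 + 16.74*I)
Z(-222, -77) + T = 1/(63 + √(-22 - 77)) + (-8 + I*√2522/3) = 1/(63 + √(-99)) + (-8 + I*√2522/3) = 1/(63 + 3*I*√11) + (-8 + I*√2522/3) = -8 + 1/(63 + 3*I*√11) + I*√2522/3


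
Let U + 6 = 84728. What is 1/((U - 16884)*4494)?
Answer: 1/304863972 ≈ 3.2801e-9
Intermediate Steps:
U = 84722 (U = -6 + 84728 = 84722)
1/((U - 16884)*4494) = 1/((84722 - 16884)*4494) = (1/4494)/67838 = (1/67838)*(1/4494) = 1/304863972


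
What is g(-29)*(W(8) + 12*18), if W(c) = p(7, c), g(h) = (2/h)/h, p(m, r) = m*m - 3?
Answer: 524/841 ≈ 0.62307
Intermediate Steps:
p(m, r) = -3 + m² (p(m, r) = m² - 3 = -3 + m²)
g(h) = 2/h²
W(c) = 46 (W(c) = -3 + 7² = -3 + 49 = 46)
g(-29)*(W(8) + 12*18) = (2/(-29)²)*(46 + 12*18) = (2*(1/841))*(46 + 216) = (2/841)*262 = 524/841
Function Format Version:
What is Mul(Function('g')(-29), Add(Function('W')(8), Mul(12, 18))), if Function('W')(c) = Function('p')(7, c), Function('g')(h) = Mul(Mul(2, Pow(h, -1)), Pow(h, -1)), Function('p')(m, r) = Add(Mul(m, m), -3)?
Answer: Rational(524, 841) ≈ 0.62307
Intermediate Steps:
Function('p')(m, r) = Add(-3, Pow(m, 2)) (Function('p')(m, r) = Add(Pow(m, 2), -3) = Add(-3, Pow(m, 2)))
Function('g')(h) = Mul(2, Pow(h, -2))
Function('W')(c) = 46 (Function('W')(c) = Add(-3, Pow(7, 2)) = Add(-3, 49) = 46)
Mul(Function('g')(-29), Add(Function('W')(8), Mul(12, 18))) = Mul(Mul(2, Pow(-29, -2)), Add(46, Mul(12, 18))) = Mul(Mul(2, Rational(1, 841)), Add(46, 216)) = Mul(Rational(2, 841), 262) = Rational(524, 841)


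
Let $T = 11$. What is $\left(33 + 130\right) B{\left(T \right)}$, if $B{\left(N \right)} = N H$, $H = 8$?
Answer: $14344$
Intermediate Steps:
$B{\left(N \right)} = 8 N$ ($B{\left(N \right)} = N 8 = 8 N$)
$\left(33 + 130\right) B{\left(T \right)} = \left(33 + 130\right) 8 \cdot 11 = 163 \cdot 88 = 14344$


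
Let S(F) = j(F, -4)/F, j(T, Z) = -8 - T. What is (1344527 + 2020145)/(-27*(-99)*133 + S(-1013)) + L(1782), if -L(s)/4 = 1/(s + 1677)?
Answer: 982354927948/103807360659 ≈ 9.4633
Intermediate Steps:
S(F) = (-8 - F)/F
L(s) = -4/(1677 + s) (L(s) = -4/(s + 1677) = -4/(1677 + s))
(1344527 + 2020145)/(-27*(-99)*133 + S(-1013)) + L(1782) = (1344527 + 2020145)/(-27*(-99)*133 + (-8 - 1*(-1013))/(-1013)) - 4/(1677 + 1782) = 3364672/(2673*133 - (-8 + 1013)/1013) - 4/3459 = 3364672/(355509 - 1/1013*1005) - 4*1/3459 = 3364672/(355509 - 1005/1013) - 4/3459 = 3364672/(360129612/1013) - 4/3459 = 3364672*(1013/360129612) - 4/3459 = 852103184/90032403 - 4/3459 = 982354927948/103807360659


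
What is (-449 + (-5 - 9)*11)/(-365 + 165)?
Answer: 603/200 ≈ 3.0150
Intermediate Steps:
(-449 + (-5 - 9)*11)/(-365 + 165) = (-449 - 14*11)/(-200) = (-449 - 154)*(-1/200) = -603*(-1/200) = 603/200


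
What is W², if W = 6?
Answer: 36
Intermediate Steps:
W² = 6² = 36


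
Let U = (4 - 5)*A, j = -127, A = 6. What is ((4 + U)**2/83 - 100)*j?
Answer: 1053592/83 ≈ 12694.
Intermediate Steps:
U = -6 (U = (4 - 5)*6 = -1*6 = -6)
((4 + U)**2/83 - 100)*j = ((4 - 6)**2/83 - 100)*(-127) = ((-2)**2*(1/83) - 100)*(-127) = (4*(1/83) - 100)*(-127) = (4/83 - 100)*(-127) = -8296/83*(-127) = 1053592/83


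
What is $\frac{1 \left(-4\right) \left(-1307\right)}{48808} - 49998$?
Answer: $- \frac{610074289}{12202} \approx -49998.0$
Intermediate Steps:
$\frac{1 \left(-4\right) \left(-1307\right)}{48808} - 49998 = \left(-4\right) \left(-1307\right) \frac{1}{48808} - 49998 = 5228 \cdot \frac{1}{48808} - 49998 = \frac{1307}{12202} - 49998 = - \frac{610074289}{12202}$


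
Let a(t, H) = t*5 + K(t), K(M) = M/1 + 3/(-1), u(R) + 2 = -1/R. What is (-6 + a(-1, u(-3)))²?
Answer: 225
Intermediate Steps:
u(R) = -2 - 1/R
K(M) = -3 + M (K(M) = M*1 + 3*(-1) = M - 3 = -3 + M)
a(t, H) = -3 + 6*t (a(t, H) = t*5 + (-3 + t) = 5*t + (-3 + t) = -3 + 6*t)
(-6 + a(-1, u(-3)))² = (-6 + (-3 + 6*(-1)))² = (-6 + (-3 - 6))² = (-6 - 9)² = (-15)² = 225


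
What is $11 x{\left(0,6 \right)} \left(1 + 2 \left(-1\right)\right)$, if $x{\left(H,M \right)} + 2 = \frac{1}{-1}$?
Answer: $33$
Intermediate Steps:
$x{\left(H,M \right)} = -3$ ($x{\left(H,M \right)} = -2 + \frac{1}{-1} = -2 - 1 = -3$)
$11 x{\left(0,6 \right)} \left(1 + 2 \left(-1\right)\right) = 11 \left(-3\right) \left(1 + 2 \left(-1\right)\right) = - 33 \left(1 - 2\right) = \left(-33\right) \left(-1\right) = 33$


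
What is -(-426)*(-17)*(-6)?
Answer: 43452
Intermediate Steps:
-(-426)*(-17)*(-6) = -142*51*(-6) = -7242*(-6) = 43452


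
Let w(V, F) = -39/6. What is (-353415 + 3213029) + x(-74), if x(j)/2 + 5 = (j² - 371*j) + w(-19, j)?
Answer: 2925451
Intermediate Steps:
w(V, F) = -13/2 (w(V, F) = -39*⅙ = -13/2)
x(j) = -23 - 742*j + 2*j² (x(j) = -10 + 2*((j² - 371*j) - 13/2) = -10 + 2*(-13/2 + j² - 371*j) = -10 + (-13 - 742*j + 2*j²) = -23 - 742*j + 2*j²)
(-353415 + 3213029) + x(-74) = (-353415 + 3213029) + (-23 - 742*(-74) + 2*(-74)²) = 2859614 + (-23 + 54908 + 2*5476) = 2859614 + (-23 + 54908 + 10952) = 2859614 + 65837 = 2925451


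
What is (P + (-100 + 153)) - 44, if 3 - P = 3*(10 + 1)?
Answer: -21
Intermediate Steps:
P = -30 (P = 3 - 3*(10 + 1) = 3 - 3*11 = 3 - 1*33 = 3 - 33 = -30)
(P + (-100 + 153)) - 44 = (-30 + (-100 + 153)) - 44 = (-30 + 53) - 44 = 23 - 44 = -21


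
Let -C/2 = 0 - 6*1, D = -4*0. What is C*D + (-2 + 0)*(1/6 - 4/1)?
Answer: 23/3 ≈ 7.6667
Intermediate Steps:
D = 0
C = 12 (C = -2*(0 - 6*1) = -2*(0 - 6) = -2*(-6) = 12)
C*D + (-2 + 0)*(1/6 - 4/1) = 12*0 + (-2 + 0)*(1/6 - 4/1) = 0 - 2*(1*(⅙) - 4*1) = 0 - 2*(⅙ - 4) = 0 - 2*(-23/6) = 0 + 23/3 = 23/3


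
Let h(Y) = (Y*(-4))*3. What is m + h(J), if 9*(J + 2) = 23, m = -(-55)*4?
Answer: 640/3 ≈ 213.33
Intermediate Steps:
m = 220 (m = -1*(-220) = 220)
J = 5/9 (J = -2 + (⅑)*23 = -2 + 23/9 = 5/9 ≈ 0.55556)
h(Y) = -12*Y (h(Y) = -4*Y*3 = -12*Y)
m + h(J) = 220 - 12*5/9 = 220 - 20/3 = 640/3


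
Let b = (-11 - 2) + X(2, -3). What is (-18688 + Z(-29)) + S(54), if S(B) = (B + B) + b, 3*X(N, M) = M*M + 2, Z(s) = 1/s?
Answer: -1617275/87 ≈ -18589.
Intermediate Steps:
X(N, M) = ⅔ + M²/3 (X(N, M) = (M*M + 2)/3 = (M² + 2)/3 = (2 + M²)/3 = ⅔ + M²/3)
b = -28/3 (b = (-11 - 2) + (⅔ + (⅓)*(-3)²) = -13 + (⅔ + (⅓)*9) = -13 + (⅔ + 3) = -13 + 11/3 = -28/3 ≈ -9.3333)
S(B) = -28/3 + 2*B (S(B) = (B + B) - 28/3 = 2*B - 28/3 = -28/3 + 2*B)
(-18688 + Z(-29)) + S(54) = (-18688 + 1/(-29)) + (-28/3 + 2*54) = (-18688 - 1/29) + (-28/3 + 108) = -541953/29 + 296/3 = -1617275/87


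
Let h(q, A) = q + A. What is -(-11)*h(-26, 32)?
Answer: 66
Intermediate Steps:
h(q, A) = A + q
-(-11)*h(-26, 32) = -(-11)*(32 - 26) = -(-11)*6 = -1*(-66) = 66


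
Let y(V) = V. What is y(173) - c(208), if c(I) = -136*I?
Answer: 28461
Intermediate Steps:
y(173) - c(208) = 173 - (-136)*208 = 173 - 1*(-28288) = 173 + 28288 = 28461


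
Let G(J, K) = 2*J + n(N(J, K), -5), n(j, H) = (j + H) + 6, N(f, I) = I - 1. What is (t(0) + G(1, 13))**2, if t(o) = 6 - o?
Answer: 441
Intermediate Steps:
N(f, I) = -1 + I
n(j, H) = 6 + H + j (n(j, H) = (H + j) + 6 = 6 + H + j)
G(J, K) = K + 2*J (G(J, K) = 2*J + (6 - 5 + (-1 + K)) = 2*J + K = K + 2*J)
(t(0) + G(1, 13))**2 = ((6 - 1*0) + (13 + 2*1))**2 = ((6 + 0) + (13 + 2))**2 = (6 + 15)**2 = 21**2 = 441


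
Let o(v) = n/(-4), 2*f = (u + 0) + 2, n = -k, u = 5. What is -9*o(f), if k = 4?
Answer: -9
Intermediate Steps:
n = -4 (n = -1*4 = -4)
f = 7/2 (f = ((5 + 0) + 2)/2 = (5 + 2)/2 = (½)*7 = 7/2 ≈ 3.5000)
o(v) = 1 (o(v) = -4/(-4) = -4*(-¼) = 1)
-9*o(f) = -9*1 = -9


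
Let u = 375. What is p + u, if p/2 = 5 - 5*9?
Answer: 295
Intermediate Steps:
p = -80 (p = 2*(5 - 5*9) = 2*(5 - 45) = 2*(-40) = -80)
p + u = -80 + 375 = 295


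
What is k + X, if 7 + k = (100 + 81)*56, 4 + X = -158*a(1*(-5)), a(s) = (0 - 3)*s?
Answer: 7755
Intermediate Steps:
a(s) = -3*s
X = -2374 (X = -4 - (-474)*1*(-5) = -4 - (-474)*(-5) = -4 - 158*15 = -4 - 2370 = -2374)
k = 10129 (k = -7 + (100 + 81)*56 = -7 + 181*56 = -7 + 10136 = 10129)
k + X = 10129 - 2374 = 7755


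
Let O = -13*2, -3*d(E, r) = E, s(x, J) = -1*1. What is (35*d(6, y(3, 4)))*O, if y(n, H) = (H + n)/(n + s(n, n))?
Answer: 1820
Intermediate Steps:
s(x, J) = -1
y(n, H) = (H + n)/(-1 + n) (y(n, H) = (H + n)/(n - 1) = (H + n)/(-1 + n))
d(E, r) = -E/3
O = -26
(35*d(6, y(3, 4)))*O = (35*(-⅓*6))*(-26) = (35*(-2))*(-26) = -70*(-26) = 1820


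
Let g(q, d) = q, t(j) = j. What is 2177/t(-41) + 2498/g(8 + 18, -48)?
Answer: 22908/533 ≈ 42.979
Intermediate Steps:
2177/t(-41) + 2498/g(8 + 18, -48) = 2177/(-41) + 2498/(8 + 18) = 2177*(-1/41) + 2498/26 = -2177/41 + 2498*(1/26) = -2177/41 + 1249/13 = 22908/533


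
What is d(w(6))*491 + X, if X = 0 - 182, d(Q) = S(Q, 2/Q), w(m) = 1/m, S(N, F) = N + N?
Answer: -55/3 ≈ -18.333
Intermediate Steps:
S(N, F) = 2*N
d(Q) = 2*Q
X = -182
d(w(6))*491 + X = (2/6)*491 - 182 = (2*(1/6))*491 - 182 = (1/3)*491 - 182 = 491/3 - 182 = -55/3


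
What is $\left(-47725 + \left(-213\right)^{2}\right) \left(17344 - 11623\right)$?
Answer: $-13478676$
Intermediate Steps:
$\left(-47725 + \left(-213\right)^{2}\right) \left(17344 - 11623\right) = \left(-47725 + 45369\right) 5721 = \left(-2356\right) 5721 = -13478676$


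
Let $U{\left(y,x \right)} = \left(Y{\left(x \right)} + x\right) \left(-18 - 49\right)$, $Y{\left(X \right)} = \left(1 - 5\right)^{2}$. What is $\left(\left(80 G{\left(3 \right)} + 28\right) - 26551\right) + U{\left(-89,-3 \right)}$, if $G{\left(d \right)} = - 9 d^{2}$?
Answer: $-33874$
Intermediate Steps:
$Y{\left(X \right)} = 16$ ($Y{\left(X \right)} = \left(-4\right)^{2} = 16$)
$U{\left(y,x \right)} = -1072 - 67 x$ ($U{\left(y,x \right)} = \left(16 + x\right) \left(-18 - 49\right) = \left(16 + x\right) \left(-67\right) = -1072 - 67 x$)
$\left(\left(80 G{\left(3 \right)} + 28\right) - 26551\right) + U{\left(-89,-3 \right)} = \left(\left(80 \left(- 9 \cdot 3^{2}\right) + 28\right) - 26551\right) - 871 = \left(\left(80 \left(\left(-9\right) 9\right) + 28\right) - 26551\right) + \left(-1072 + 201\right) = \left(\left(80 \left(-81\right) + 28\right) - 26551\right) - 871 = \left(\left(-6480 + 28\right) - 26551\right) - 871 = \left(-6452 - 26551\right) - 871 = -33003 - 871 = -33874$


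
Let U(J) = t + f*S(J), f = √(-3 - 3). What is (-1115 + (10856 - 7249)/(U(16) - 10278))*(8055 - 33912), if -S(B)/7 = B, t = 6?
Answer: 31720360961133/1099888 - 217621131*I*√6/2199776 ≈ 2.884e+7 - 242.32*I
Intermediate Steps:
S(B) = -7*B
f = I*√6 (f = √(-6) = I*√6 ≈ 2.4495*I)
U(J) = 6 - 7*I*J*√6 (U(J) = 6 + (I*√6)*(-7*J) = 6 - 7*I*J*√6)
(-1115 + (10856 - 7249)/(U(16) - 10278))*(8055 - 33912) = (-1115 + (10856 - 7249)/((6 - 7*I*16*√6) - 10278))*(8055 - 33912) = (-1115 + 3607/((6 - 112*I*√6) - 10278))*(-25857) = (-1115 + 3607/(-10272 - 112*I*√6))*(-25857) = 28830555 - 93266199/(-10272 - 112*I*√6)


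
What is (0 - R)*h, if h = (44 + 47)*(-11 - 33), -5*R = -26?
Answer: 104104/5 ≈ 20821.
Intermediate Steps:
R = 26/5 (R = -⅕*(-26) = 26/5 ≈ 5.2000)
h = -4004 (h = 91*(-44) = -4004)
(0 - R)*h = (0 - 1*26/5)*(-4004) = (0 - 26/5)*(-4004) = -26/5*(-4004) = 104104/5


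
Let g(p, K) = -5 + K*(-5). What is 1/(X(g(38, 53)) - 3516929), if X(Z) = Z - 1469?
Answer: -1/3518668 ≈ -2.8420e-7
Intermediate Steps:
g(p, K) = -5 - 5*K
X(Z) = -1469 + Z
1/(X(g(38, 53)) - 3516929) = 1/((-1469 + (-5 - 5*53)) - 3516929) = 1/((-1469 + (-5 - 265)) - 3516929) = 1/((-1469 - 270) - 3516929) = 1/(-1739 - 3516929) = 1/(-3518668) = -1/3518668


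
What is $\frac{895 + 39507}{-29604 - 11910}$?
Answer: $- \frac{20201}{20757} \approx -0.97321$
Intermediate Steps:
$\frac{895 + 39507}{-29604 - 11910} = \frac{40402}{-41514} = 40402 \left(- \frac{1}{41514}\right) = - \frac{20201}{20757}$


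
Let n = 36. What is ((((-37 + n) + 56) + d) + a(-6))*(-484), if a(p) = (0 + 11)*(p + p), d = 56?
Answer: 10164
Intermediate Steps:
a(p) = 22*p (a(p) = 11*(2*p) = 22*p)
((((-37 + n) + 56) + d) + a(-6))*(-484) = ((((-37 + 36) + 56) + 56) + 22*(-6))*(-484) = (((-1 + 56) + 56) - 132)*(-484) = ((55 + 56) - 132)*(-484) = (111 - 132)*(-484) = -21*(-484) = 10164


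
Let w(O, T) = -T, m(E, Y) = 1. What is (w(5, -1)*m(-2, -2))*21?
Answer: 21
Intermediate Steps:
(w(5, -1)*m(-2, -2))*21 = (-1*(-1)*1)*21 = (1*1)*21 = 1*21 = 21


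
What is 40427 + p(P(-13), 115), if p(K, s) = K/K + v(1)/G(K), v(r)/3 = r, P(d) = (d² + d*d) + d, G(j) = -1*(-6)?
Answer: 80857/2 ≈ 40429.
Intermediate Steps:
G(j) = 6
P(d) = d + 2*d² (P(d) = (d² + d²) + d = 2*d² + d = d + 2*d²)
v(r) = 3*r
p(K, s) = 3/2 (p(K, s) = K/K + (3*1)/6 = 1 + 3*(⅙) = 1 + ½ = 3/2)
40427 + p(P(-13), 115) = 40427 + 3/2 = 80857/2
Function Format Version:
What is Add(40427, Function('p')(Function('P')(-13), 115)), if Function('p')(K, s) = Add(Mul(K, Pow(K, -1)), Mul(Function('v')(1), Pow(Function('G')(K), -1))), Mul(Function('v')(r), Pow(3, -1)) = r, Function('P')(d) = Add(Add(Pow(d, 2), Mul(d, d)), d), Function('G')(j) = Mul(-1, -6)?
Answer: Rational(80857, 2) ≈ 40429.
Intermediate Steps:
Function('G')(j) = 6
Function('P')(d) = Add(d, Mul(2, Pow(d, 2))) (Function('P')(d) = Add(Add(Pow(d, 2), Pow(d, 2)), d) = Add(Mul(2, Pow(d, 2)), d) = Add(d, Mul(2, Pow(d, 2))))
Function('v')(r) = Mul(3, r)
Function('p')(K, s) = Rational(3, 2) (Function('p')(K, s) = Add(Mul(K, Pow(K, -1)), Mul(Mul(3, 1), Pow(6, -1))) = Add(1, Mul(3, Rational(1, 6))) = Add(1, Rational(1, 2)) = Rational(3, 2))
Add(40427, Function('p')(Function('P')(-13), 115)) = Add(40427, Rational(3, 2)) = Rational(80857, 2)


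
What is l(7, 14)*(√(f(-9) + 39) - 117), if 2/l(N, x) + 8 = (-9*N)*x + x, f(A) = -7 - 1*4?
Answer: 39/146 - √7/219 ≈ 0.25504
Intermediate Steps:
f(A) = -11 (f(A) = -7 - 4 = -11)
l(N, x) = 2/(-8 + x - 9*N*x) (l(N, x) = 2/(-8 + ((-9*N)*x + x)) = 2/(-8 + (-9*N*x + x)) = 2/(-8 + (x - 9*N*x)) = 2/(-8 + x - 9*N*x))
l(7, 14)*(√(f(-9) + 39) - 117) = (-2/(8 - 1*14 + 9*7*14))*(√(-11 + 39) - 117) = (-2/(8 - 14 + 882))*(√28 - 117) = (-2/876)*(2*√7 - 117) = (-2*1/876)*(-117 + 2*√7) = -(-117 + 2*√7)/438 = 39/146 - √7/219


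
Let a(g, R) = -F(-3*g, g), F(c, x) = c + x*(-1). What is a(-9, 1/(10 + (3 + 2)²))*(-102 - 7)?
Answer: 3924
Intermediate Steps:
F(c, x) = c - x
a(g, R) = 4*g (a(g, R) = -(-3*g - g) = -(-4)*g = 4*g)
a(-9, 1/(10 + (3 + 2)²))*(-102 - 7) = (4*(-9))*(-102 - 7) = -36*(-109) = 3924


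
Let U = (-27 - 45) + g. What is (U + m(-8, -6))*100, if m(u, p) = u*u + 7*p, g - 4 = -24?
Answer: -7000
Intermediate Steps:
g = -20 (g = 4 - 24 = -20)
U = -92 (U = (-27 - 45) - 20 = -72 - 20 = -92)
m(u, p) = u**2 + 7*p
(U + m(-8, -6))*100 = (-92 + ((-8)**2 + 7*(-6)))*100 = (-92 + (64 - 42))*100 = (-92 + 22)*100 = -70*100 = -7000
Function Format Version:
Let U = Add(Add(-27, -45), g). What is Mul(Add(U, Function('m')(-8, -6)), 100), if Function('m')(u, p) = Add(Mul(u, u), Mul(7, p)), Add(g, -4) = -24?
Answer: -7000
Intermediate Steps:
g = -20 (g = Add(4, -24) = -20)
U = -92 (U = Add(Add(-27, -45), -20) = Add(-72, -20) = -92)
Function('m')(u, p) = Add(Pow(u, 2), Mul(7, p))
Mul(Add(U, Function('m')(-8, -6)), 100) = Mul(Add(-92, Add(Pow(-8, 2), Mul(7, -6))), 100) = Mul(Add(-92, Add(64, -42)), 100) = Mul(Add(-92, 22), 100) = Mul(-70, 100) = -7000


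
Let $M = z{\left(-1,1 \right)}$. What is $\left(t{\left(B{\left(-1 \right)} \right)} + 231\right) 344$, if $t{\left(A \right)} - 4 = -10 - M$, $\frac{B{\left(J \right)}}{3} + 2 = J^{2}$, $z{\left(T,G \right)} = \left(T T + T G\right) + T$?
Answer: $77744$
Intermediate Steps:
$z{\left(T,G \right)} = T + T^{2} + G T$ ($z{\left(T,G \right)} = \left(T^{2} + G T\right) + T = T + T^{2} + G T$)
$M = -1$ ($M = - (1 + 1 - 1) = \left(-1\right) 1 = -1$)
$B{\left(J \right)} = -6 + 3 J^{2}$
$t{\left(A \right)} = -5$ ($t{\left(A \right)} = 4 - 9 = -5$)
$\left(t{\left(B{\left(-1 \right)} \right)} + 231\right) 344 = \left(-5 + 231\right) 344 = 226 \cdot 344 = 77744$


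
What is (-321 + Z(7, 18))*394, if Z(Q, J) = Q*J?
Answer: -76830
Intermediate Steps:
Z(Q, J) = J*Q
(-321 + Z(7, 18))*394 = (-321 + 18*7)*394 = (-321 + 126)*394 = -195*394 = -76830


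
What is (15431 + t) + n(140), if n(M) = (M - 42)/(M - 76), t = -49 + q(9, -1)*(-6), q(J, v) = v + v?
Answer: 492657/32 ≈ 15396.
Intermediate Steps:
q(J, v) = 2*v
t = -37 (t = -49 + (2*(-1))*(-6) = -49 - 2*(-6) = -49 + 12 = -37)
n(M) = (-42 + M)/(-76 + M)
(15431 + t) + n(140) = (15431 - 37) + (-42 + 140)/(-76 + 140) = 15394 + 98/64 = 15394 + (1/64)*98 = 15394 + 49/32 = 492657/32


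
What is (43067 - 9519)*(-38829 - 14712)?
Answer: -1796193468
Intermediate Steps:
(43067 - 9519)*(-38829 - 14712) = 33548*(-53541) = -1796193468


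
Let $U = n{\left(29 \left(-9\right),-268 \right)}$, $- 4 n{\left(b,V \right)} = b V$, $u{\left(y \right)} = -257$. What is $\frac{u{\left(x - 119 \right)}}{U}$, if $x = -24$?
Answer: $\frac{257}{17487} \approx 0.014697$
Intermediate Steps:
$n{\left(b,V \right)} = - \frac{V b}{4}$ ($n{\left(b,V \right)} = - \frac{b V}{4} = - \frac{V b}{4}$)
$U = -17487$ ($U = \left(- \frac{1}{4}\right) \left(-268\right) 29 \left(-9\right) = \left(- \frac{1}{4}\right) \left(-268\right) \left(-261\right) = -17487$)
$\frac{u{\left(x - 119 \right)}}{U} = - \frac{257}{-17487} = \left(-257\right) \left(- \frac{1}{17487}\right) = \frac{257}{17487}$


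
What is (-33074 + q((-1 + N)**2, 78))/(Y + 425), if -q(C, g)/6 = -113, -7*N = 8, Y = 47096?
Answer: -32396/47521 ≈ -0.68172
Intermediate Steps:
N = -8/7 (N = -1/7*8 = -8/7 ≈ -1.1429)
q(C, g) = 678 (q(C, g) = -6*(-113) = 678)
(-33074 + q((-1 + N)**2, 78))/(Y + 425) = (-33074 + 678)/(47096 + 425) = -32396/47521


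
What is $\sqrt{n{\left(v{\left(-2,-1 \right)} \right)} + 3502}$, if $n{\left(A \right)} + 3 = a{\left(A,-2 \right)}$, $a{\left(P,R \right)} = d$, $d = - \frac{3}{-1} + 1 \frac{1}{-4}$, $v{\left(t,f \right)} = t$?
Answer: $\frac{\sqrt{14007}}{2} \approx 59.176$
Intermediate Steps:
$d = \frac{11}{4}$ ($d = \left(-3\right) \left(-1\right) + 1 \left(- \frac{1}{4}\right) = 3 - \frac{1}{4} = \frac{11}{4} \approx 2.75$)
$a{\left(P,R \right)} = \frac{11}{4}$
$n{\left(A \right)} = - \frac{1}{4}$ ($n{\left(A \right)} = -3 + \frac{11}{4} = - \frac{1}{4}$)
$\sqrt{n{\left(v{\left(-2,-1 \right)} \right)} + 3502} = \sqrt{- \frac{1}{4} + 3502} = \sqrt{\frac{14007}{4}} = \frac{\sqrt{14007}}{2}$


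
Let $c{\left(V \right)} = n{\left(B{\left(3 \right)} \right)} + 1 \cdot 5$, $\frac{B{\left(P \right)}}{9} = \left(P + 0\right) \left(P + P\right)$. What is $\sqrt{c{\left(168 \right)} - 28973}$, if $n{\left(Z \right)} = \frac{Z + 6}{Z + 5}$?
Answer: $\frac{4 i \sqrt{50491281}}{167} \approx 170.2 i$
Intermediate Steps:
$B{\left(P \right)} = 18 P^{2}$ ($B{\left(P \right)} = 9 \left(P + 0\right) \left(P + P\right) = 9 P 2 P = 9 \cdot 2 P^{2} = 18 P^{2}$)
$n{\left(Z \right)} = \frac{6 + Z}{5 + Z}$
$c{\left(V \right)} = \frac{1003}{167}$ ($c{\left(V \right)} = \frac{6 + 18 \cdot 3^{2}}{5 + 18 \cdot 3^{2}} + 1 \cdot 5 = \frac{6 + 18 \cdot 9}{5 + 18 \cdot 9} + 5 = \frac{6 + 162}{5 + 162} + 5 = \frac{1}{167} \cdot 168 + 5 = \frac{168}{167} + 5 = \frac{1003}{167}$)
$\sqrt{c{\left(168 \right)} - 28973} = \sqrt{\frac{1003}{167} - 28973} = \sqrt{- \frac{4837488}{167}} = \frac{4 i \sqrt{50491281}}{167}$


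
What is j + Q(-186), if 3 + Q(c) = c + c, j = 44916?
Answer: 44541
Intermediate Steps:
Q(c) = -3 + 2*c (Q(c) = -3 + (c + c) = -3 + 2*c)
j + Q(-186) = 44916 + (-3 + 2*(-186)) = 44916 + (-3 - 372) = 44916 - 375 = 44541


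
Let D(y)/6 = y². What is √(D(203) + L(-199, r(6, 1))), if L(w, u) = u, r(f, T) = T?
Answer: √247255 ≈ 497.25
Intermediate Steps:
D(y) = 6*y²
√(D(203) + L(-199, r(6, 1))) = √(6*203² + 1) = √(6*41209 + 1) = √(247254 + 1) = √247255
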